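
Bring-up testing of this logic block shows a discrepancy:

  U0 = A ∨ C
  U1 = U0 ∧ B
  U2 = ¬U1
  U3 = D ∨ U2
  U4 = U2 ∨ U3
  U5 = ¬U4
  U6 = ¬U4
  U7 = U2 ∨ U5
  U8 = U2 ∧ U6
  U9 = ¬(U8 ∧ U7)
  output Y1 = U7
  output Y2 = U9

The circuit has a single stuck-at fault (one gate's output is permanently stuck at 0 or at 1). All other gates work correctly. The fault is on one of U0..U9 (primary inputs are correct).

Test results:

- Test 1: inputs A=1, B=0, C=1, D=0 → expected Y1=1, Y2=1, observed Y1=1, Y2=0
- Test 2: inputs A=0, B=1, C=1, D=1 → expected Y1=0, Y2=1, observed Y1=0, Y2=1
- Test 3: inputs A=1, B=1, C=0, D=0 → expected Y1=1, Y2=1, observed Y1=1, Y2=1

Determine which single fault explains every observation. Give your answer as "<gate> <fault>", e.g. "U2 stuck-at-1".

U6 stuck-at-1

Fault-free values for test 1 (A=1, B=0, C=1, D=0): U0=1, U1=0, U2=1, U3=1, U4=1, U5=0, U6=0, U7=1, U8=0, U9=1, giving Y1=1, Y2=1. Observed Y1=1, Y2=0.
Test 1: faults giving observed Y1=1, Y2=0 are {U4 stuck-at-0, U6 stuck-at-1, U8 stuck-at-1, U9 stuck-at-0}.
Test 2 (A=0, B=1, C=1, D=1): fault-free U0=1, U1=1, U2=0, U3=1, U4=1, U5=0, U6=0, U7=0, U8=0, U9=1 → Y1=0, Y2=1; observed Y1=0, Y2=1. Eliminates U4 stuck-at-0, U9 stuck-at-0.
Test 3 (A=1, B=1, C=0, D=0): fault-free U0=1, U1=1, U2=0, U3=0, U4=0, U5=1, U6=1, U7=1, U8=0, U9=1 → Y1=1, Y2=1; observed Y1=1, Y2=1. Eliminates U8 stuck-at-1.
Only U6 stuck-at-1 is consistent with every test.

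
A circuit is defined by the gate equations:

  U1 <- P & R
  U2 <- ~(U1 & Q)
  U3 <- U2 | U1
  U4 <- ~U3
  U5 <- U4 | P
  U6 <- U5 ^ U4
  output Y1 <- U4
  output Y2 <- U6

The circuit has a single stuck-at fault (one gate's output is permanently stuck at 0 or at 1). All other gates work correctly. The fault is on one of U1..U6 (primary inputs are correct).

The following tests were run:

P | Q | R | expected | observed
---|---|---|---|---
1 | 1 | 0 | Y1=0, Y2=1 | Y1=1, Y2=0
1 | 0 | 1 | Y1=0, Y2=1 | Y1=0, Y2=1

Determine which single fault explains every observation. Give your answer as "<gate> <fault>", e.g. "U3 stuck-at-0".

U2 stuck-at-0

Fault-free values for test 1 (P=1, Q=1, R=0): U1=0, U2=1, U3=1, U4=0, U5=1, U6=1, giving Y1=0, Y2=1. Observed Y1=1, Y2=0.
Test 1: faults giving observed Y1=1, Y2=0 are {U2 stuck-at-0, U3 stuck-at-0, U4 stuck-at-1}.
Test 2 (P=1, Q=0, R=1): fault-free U1=1, U2=1, U3=1, U4=0, U5=1, U6=1 → Y1=0, Y2=1; observed Y1=0, Y2=1. Eliminates U3 stuck-at-0, U4 stuck-at-1.
Only U2 stuck-at-0 is consistent with every test.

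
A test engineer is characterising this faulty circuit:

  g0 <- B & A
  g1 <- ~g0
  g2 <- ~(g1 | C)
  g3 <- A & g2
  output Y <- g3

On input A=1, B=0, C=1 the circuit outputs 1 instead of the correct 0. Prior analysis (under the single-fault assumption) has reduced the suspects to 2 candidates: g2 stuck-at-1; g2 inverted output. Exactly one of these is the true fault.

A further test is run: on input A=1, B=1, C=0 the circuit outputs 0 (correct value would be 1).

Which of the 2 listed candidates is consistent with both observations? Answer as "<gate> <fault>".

g2 inverted output

Evaluate each candidate on input A=1, B=1, C=0:
  g2 stuck-at-1: g0=1, g1=0, g2=1 [stuck-at-1], g3=1 → 1 — eliminated
  g2 inverted output: g0=1, g1=0, g2=0 [inverted output], g3=0 → 0 — matches
Only g2 inverted output reproduces the observed 0.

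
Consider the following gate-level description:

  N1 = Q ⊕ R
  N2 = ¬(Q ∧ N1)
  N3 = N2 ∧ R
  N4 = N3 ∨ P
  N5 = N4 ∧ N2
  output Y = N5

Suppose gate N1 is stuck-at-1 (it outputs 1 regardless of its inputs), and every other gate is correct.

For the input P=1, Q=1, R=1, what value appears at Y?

Propagate with N1 forced: N1=1 [stuck-at-1], N2=0, N3=0, N4=1, N5=0.
So Y = 0. (Without the fault it would be 1.)

0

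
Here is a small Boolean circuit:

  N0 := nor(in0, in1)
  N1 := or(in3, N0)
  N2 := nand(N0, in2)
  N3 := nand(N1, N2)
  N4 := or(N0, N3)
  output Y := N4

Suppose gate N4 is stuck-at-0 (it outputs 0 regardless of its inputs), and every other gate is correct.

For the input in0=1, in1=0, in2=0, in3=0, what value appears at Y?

0

Propagate with N4 forced: N0=0, N1=0, N2=1, N3=1, N4=0 [stuck-at-0].
So Y = 0. (Without the fault it would be 1.)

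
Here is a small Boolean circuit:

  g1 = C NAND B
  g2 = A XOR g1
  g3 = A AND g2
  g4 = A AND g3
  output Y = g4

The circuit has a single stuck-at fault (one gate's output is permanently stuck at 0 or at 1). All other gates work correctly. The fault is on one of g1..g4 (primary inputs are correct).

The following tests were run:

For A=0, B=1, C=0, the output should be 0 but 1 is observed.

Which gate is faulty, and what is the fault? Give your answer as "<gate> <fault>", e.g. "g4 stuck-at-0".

g4 stuck-at-1

Fault-free values for test 1 (A=0, B=1, C=0): g1=1, g2=1, g3=0, g4=0, giving Y=0. Observed 1.
Test 1: faults giving observed 1 are {g4 stuck-at-1}.
Only g4 stuck-at-1 is consistent with every test.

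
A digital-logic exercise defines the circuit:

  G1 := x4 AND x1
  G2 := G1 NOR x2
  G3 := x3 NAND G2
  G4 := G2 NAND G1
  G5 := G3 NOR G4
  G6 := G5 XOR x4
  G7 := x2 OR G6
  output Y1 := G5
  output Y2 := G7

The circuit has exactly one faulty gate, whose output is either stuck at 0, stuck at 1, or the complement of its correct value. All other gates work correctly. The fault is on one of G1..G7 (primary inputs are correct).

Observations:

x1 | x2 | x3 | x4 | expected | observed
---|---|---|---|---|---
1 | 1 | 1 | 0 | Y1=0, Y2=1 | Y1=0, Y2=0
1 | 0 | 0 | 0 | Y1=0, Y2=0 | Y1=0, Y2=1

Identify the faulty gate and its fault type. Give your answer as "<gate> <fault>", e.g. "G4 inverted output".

G7 inverted output

Fault-free values for test 1 (x1=1, x2=1, x3=1, x4=0): G1=0, G2=0, G3=1, G4=1, G5=0, G6=0, G7=1, giving Y1=0, Y2=1. Observed Y1=0, Y2=0.
Test 1: faults giving observed Y1=0, Y2=0 are {G7 stuck-at-0, G7 inverted output}.
Test 2 (x1=1, x2=0, x3=0, x4=0): fault-free G1=0, G2=1, G3=1, G4=1, G5=0, G6=0, G7=0 → Y1=0, Y2=0; observed Y1=0, Y2=1. Eliminates G7 stuck-at-0.
Only G7 inverted output is consistent with every test.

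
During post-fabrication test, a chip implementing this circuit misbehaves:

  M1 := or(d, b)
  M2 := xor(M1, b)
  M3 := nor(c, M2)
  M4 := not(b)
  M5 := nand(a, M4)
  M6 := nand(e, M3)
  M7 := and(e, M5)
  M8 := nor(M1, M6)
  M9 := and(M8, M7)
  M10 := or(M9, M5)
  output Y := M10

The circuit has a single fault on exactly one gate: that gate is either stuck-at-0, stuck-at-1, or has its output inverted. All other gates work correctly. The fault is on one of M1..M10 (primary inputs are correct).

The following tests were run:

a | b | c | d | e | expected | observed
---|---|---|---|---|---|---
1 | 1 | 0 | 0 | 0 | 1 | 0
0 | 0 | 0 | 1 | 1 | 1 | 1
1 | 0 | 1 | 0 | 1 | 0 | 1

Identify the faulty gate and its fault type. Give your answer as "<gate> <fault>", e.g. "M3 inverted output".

Fault-free values for test 1 (a=1, b=1, c=0, d=0, e=0): M1=1, M2=0, M3=1, M4=0, M5=1, M6=1, M7=0, M8=0, M9=0, M10=1, giving Y=1. Observed 0.
Test 1: faults giving observed 0 are {M4 stuck-at-1, M4 inverted output, M5 stuck-at-0, M5 inverted output, M10 stuck-at-0, M10 inverted output}.
Test 2 (a=0, b=0, c=0, d=1, e=1): fault-free M1=1, M2=1, M3=0, M4=1, M5=1, M6=1, M7=1, M8=0, M9=0, M10=1 → 1; observed 1. Eliminates M5 stuck-at-0, M5 inverted output, M10 stuck-at-0, M10 inverted output.
Test 3 (a=1, b=0, c=1, d=0, e=1): fault-free M1=0, M2=0, M3=0, M4=1, M5=0, M6=1, M7=0, M8=0, M9=0, M10=0 → 0; observed 1. Eliminates M4 stuck-at-1.
Only M4 inverted output is consistent with every test.

M4 inverted output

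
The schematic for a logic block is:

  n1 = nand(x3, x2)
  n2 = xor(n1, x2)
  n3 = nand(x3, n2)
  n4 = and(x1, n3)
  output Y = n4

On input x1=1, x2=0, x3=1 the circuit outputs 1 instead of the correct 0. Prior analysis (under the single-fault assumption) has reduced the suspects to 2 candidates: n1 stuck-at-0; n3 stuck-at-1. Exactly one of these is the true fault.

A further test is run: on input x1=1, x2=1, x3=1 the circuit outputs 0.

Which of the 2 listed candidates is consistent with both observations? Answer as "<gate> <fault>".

Evaluate each candidate on input x1=1, x2=1, x3=1:
  n1 stuck-at-0: n1=0 [stuck-at-0], n2=1, n3=0, n4=0 → 0 — matches
  n3 stuck-at-1: n1=0, n2=1, n3=1 [stuck-at-1], n4=1 → 1 — eliminated
Only n1 stuck-at-0 reproduces the observed 0.

n1 stuck-at-0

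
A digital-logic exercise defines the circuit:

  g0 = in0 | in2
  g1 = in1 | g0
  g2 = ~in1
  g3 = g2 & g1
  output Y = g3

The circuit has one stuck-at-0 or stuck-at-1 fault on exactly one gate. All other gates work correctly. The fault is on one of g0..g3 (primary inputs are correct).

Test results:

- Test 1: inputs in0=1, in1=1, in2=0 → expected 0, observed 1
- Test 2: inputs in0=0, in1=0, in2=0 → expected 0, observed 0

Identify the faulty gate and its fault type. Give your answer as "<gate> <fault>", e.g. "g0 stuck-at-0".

g2 stuck-at-1

Fault-free values for test 1 (in0=1, in1=1, in2=0): g0=1, g1=1, g2=0, g3=0, giving Y=0. Observed 1.
Test 1: faults giving observed 1 are {g2 stuck-at-1, g3 stuck-at-1}.
Test 2 (in0=0, in1=0, in2=0): fault-free g0=0, g1=0, g2=1, g3=0 → 0; observed 0. Eliminates g3 stuck-at-1.
Only g2 stuck-at-1 is consistent with every test.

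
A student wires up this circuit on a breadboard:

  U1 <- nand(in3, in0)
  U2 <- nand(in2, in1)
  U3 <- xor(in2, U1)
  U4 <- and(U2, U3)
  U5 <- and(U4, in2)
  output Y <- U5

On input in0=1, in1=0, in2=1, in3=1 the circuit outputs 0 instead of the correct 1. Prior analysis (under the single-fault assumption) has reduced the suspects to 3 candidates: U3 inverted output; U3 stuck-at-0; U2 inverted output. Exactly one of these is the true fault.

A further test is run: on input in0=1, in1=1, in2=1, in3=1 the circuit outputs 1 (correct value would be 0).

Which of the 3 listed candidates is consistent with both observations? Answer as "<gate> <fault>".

Evaluate each candidate on input in0=1, in1=1, in2=1, in3=1:
  U3 inverted output: U1=0, U2=0, U3=0 [inverted output], U4=0, U5=0 → 0 — eliminated
  U3 stuck-at-0: U1=0, U2=0, U3=0 [stuck-at-0], U4=0, U5=0 → 0 — eliminated
  U2 inverted output: U1=0, U2=1 [inverted output], U3=1, U4=1, U5=1 → 1 — matches
Only U2 inverted output reproduces the observed 1.

U2 inverted output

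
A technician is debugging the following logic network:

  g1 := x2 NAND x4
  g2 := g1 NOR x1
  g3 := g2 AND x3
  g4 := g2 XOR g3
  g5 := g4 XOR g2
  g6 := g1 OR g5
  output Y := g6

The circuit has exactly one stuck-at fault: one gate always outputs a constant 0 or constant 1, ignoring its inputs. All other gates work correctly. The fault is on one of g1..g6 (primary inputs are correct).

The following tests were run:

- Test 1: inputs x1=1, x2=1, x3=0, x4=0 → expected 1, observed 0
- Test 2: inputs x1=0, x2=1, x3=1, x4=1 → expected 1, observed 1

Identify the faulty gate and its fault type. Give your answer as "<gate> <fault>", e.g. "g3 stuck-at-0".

Fault-free values for test 1 (x1=1, x2=1, x3=0, x4=0): g1=1, g2=0, g3=0, g4=0, g5=0, g6=1, giving Y=1. Observed 0.
Test 1: faults giving observed 0 are {g1 stuck-at-0, g6 stuck-at-0}.
Test 2 (x1=0, x2=1, x3=1, x4=1): fault-free g1=0, g2=1, g3=1, g4=0, g5=1, g6=1 → 1; observed 1. Eliminates g6 stuck-at-0.
Only g1 stuck-at-0 is consistent with every test.

g1 stuck-at-0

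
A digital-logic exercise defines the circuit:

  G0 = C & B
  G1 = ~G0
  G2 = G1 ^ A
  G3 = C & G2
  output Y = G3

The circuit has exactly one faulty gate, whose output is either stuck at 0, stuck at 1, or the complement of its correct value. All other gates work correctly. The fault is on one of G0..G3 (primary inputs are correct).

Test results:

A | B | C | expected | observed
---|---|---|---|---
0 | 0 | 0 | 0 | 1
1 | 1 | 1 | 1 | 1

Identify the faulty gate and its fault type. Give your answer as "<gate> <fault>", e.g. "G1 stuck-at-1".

Fault-free values for test 1 (A=0, B=0, C=0): G0=0, G1=1, G2=1, G3=0, giving Y=0. Observed 1.
Test 1: faults giving observed 1 are {G3 stuck-at-1, G3 inverted output}.
Test 2 (A=1, B=1, C=1): fault-free G0=1, G1=0, G2=1, G3=1 → 1; observed 1. Eliminates G3 inverted output.
Only G3 stuck-at-1 is consistent with every test.

G3 stuck-at-1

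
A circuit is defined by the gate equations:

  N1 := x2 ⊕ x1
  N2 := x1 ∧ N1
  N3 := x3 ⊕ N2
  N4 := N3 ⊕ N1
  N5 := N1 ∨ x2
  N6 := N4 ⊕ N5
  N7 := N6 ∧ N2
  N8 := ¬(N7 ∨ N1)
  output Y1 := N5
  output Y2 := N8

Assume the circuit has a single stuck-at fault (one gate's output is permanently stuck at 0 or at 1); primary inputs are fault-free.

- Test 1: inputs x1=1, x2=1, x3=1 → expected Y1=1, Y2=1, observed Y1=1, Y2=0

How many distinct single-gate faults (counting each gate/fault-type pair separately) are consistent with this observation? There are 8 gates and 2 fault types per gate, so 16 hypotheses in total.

Fault-free: N1=0, N2=0, N3=1, N4=1, N5=1, N6=0, N7=0, N8=1 → Y1=1, Y2=1. Observed Y1=1, Y2=0.
  N1: stuck-at-1 ✓; others ✗
  N2: stuck-at-1 ✓; others ✗
  N3: none of the 2 fault types match ✗
  N4: none of the 2 fault types match ✗
  N5: none of the 2 fault types match ✗
  N6: none of the 2 fault types match ✗
  N7: stuck-at-1 ✓; others ✗
  N8: stuck-at-0 ✓; others ✗
Consistent faults: {N1 stuck-at-1, N2 stuck-at-1, N7 stuck-at-1, N8 stuck-at-0} — 4 in all.

4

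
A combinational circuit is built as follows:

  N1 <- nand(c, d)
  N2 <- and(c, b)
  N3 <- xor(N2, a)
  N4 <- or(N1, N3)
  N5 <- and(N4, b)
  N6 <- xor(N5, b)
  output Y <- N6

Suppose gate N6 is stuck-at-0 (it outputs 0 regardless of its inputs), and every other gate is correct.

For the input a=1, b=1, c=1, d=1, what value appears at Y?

0

Propagate with N6 forced: N1=0, N2=1, N3=0, N4=0, N5=0, N6=0 [stuck-at-0].
So Y = 0. (Without the fault it would be 1.)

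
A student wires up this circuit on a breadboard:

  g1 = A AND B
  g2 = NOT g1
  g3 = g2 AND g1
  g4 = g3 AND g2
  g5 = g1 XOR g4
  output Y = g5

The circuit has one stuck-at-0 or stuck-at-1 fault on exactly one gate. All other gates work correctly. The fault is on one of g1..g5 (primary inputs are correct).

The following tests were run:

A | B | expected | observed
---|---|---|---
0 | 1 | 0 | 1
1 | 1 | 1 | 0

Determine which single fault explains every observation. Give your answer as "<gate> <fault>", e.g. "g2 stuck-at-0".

Fault-free values for test 1 (A=0, B=1): g1=0, g2=1, g3=0, g4=0, g5=0, giving Y=0. Observed 1.
Test 1: faults giving observed 1 are {g1 stuck-at-1, g3 stuck-at-1, g4 stuck-at-1, g5 stuck-at-1}.
Test 2 (A=1, B=1): fault-free g1=1, g2=0, g3=0, g4=0, g5=1 → 1; observed 0. Eliminates g1 stuck-at-1, g3 stuck-at-1, g5 stuck-at-1.
Only g4 stuck-at-1 is consistent with every test.

g4 stuck-at-1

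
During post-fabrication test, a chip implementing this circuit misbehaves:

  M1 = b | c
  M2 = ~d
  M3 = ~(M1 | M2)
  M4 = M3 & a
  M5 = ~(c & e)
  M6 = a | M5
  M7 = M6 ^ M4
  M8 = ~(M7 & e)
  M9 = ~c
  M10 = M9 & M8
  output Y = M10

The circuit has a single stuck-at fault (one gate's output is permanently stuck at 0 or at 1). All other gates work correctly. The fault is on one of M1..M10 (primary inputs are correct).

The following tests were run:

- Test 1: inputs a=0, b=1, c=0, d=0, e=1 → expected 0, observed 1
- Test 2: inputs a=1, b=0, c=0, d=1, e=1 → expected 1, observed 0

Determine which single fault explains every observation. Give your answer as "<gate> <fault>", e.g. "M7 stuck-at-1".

Fault-free values for test 1 (a=0, b=1, c=0, d=0, e=1): M1=1, M2=1, M3=0, M4=0, M5=1, M6=1, M7=1, M8=0, M9=1, M10=0, giving Y=0. Observed 1.
Test 1: faults giving observed 1 are {M4 stuck-at-1, M5 stuck-at-0, M6 stuck-at-0, M7 stuck-at-0, M8 stuck-at-1, M10 stuck-at-1}.
Test 2 (a=1, b=0, c=0, d=1, e=1): fault-free M1=0, M2=0, M3=1, M4=1, M5=1, M6=1, M7=0, M8=1, M9=1, M10=1 → 1; observed 0. Eliminates M4 stuck-at-1, M5 stuck-at-0, M7 stuck-at-0, M8 stuck-at-1, M10 stuck-at-1.
Only M6 stuck-at-0 is consistent with every test.

M6 stuck-at-0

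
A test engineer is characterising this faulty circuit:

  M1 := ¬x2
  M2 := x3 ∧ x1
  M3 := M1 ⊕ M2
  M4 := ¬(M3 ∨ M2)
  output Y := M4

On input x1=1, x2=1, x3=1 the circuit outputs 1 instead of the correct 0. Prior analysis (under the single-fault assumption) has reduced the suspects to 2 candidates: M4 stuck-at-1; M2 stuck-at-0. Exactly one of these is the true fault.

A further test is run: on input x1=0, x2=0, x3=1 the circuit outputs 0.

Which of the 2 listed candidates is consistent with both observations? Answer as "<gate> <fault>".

M2 stuck-at-0

Evaluate each candidate on input x1=0, x2=0, x3=1:
  M4 stuck-at-1: M1=1, M2=0, M3=1, M4=1 [stuck-at-1] → 1 — eliminated
  M2 stuck-at-0: M1=1, M2=0 [stuck-at-0], M3=1, M4=0 → 0 — matches
Only M2 stuck-at-0 reproduces the observed 0.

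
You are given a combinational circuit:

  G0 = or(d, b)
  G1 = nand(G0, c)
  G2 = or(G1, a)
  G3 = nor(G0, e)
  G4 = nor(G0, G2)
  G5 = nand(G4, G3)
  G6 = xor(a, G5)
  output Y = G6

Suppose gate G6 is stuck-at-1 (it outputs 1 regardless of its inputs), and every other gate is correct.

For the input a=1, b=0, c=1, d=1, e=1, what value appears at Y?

1

Propagate with G6 forced: G0=1, G1=0, G2=1, G3=0, G4=0, G5=1, G6=1 [stuck-at-1].
So Y = 1. (Without the fault it would be 0.)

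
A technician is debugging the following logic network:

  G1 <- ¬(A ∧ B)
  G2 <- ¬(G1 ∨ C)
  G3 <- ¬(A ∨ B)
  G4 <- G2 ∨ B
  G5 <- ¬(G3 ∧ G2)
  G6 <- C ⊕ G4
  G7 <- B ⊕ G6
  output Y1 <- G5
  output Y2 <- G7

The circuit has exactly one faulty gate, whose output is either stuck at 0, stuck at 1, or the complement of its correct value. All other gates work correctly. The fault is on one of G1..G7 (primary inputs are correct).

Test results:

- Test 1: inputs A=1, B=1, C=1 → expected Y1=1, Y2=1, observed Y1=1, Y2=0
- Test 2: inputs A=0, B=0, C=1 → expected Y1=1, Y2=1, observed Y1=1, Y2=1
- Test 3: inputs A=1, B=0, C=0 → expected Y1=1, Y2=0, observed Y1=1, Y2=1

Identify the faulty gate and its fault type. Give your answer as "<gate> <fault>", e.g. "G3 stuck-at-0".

G6 stuck-at-1

Fault-free values for test 1 (A=1, B=1, C=1): G1=0, G2=0, G3=0, G4=1, G5=1, G6=0, G7=1, giving Y1=1, Y2=1. Observed Y1=1, Y2=0.
Test 1: faults giving observed Y1=1, Y2=0 are {G4 stuck-at-0, G4 inverted output, G6 stuck-at-1, G6 inverted output, G7 stuck-at-0, G7 inverted output}.
Test 2 (A=0, B=0, C=1): fault-free G1=1, G2=0, G3=1, G4=0, G5=1, G6=1, G7=1 → Y1=1, Y2=1; observed Y1=1, Y2=1. Eliminates G4 inverted output, G6 inverted output, G7 stuck-at-0, G7 inverted output.
Test 3 (A=1, B=0, C=0): fault-free G1=1, G2=0, G3=0, G4=0, G5=1, G6=0, G7=0 → Y1=1, Y2=0; observed Y1=1, Y2=1. Eliminates G4 stuck-at-0.
Only G6 stuck-at-1 is consistent with every test.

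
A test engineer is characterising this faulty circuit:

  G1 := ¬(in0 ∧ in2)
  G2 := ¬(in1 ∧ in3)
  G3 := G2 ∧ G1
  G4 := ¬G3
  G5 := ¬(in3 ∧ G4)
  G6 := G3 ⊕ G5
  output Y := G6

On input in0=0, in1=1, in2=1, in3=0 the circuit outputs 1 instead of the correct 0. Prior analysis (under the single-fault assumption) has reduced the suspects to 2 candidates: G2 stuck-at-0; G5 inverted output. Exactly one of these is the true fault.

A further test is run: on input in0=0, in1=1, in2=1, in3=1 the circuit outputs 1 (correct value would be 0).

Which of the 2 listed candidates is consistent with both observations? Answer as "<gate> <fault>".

G5 inverted output

Evaluate each candidate on input in0=0, in1=1, in2=1, in3=1:
  G2 stuck-at-0: G1=1, G2=0 [stuck-at-0], G3=0, G4=1, G5=0, G6=0 → 0 — eliminated
  G5 inverted output: G1=1, G2=0, G3=0, G4=1, G5=1 [inverted output], G6=1 → 1 — matches
Only G5 inverted output reproduces the observed 1.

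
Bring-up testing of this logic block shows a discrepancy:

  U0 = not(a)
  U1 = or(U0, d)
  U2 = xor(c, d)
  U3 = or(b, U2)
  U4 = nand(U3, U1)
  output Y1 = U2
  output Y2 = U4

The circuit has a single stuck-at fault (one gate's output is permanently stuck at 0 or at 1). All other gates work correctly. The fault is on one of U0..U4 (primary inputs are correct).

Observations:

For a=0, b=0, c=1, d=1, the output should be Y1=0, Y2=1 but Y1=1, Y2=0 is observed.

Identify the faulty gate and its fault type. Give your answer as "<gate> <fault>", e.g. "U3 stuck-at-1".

U2 stuck-at-1

Fault-free values for test 1 (a=0, b=0, c=1, d=1): U0=1, U1=1, U2=0, U3=0, U4=1, giving Y1=0, Y2=1. Observed Y1=1, Y2=0.
Test 1: faults giving observed Y1=1, Y2=0 are {U2 stuck-at-1}.
Only U2 stuck-at-1 is consistent with every test.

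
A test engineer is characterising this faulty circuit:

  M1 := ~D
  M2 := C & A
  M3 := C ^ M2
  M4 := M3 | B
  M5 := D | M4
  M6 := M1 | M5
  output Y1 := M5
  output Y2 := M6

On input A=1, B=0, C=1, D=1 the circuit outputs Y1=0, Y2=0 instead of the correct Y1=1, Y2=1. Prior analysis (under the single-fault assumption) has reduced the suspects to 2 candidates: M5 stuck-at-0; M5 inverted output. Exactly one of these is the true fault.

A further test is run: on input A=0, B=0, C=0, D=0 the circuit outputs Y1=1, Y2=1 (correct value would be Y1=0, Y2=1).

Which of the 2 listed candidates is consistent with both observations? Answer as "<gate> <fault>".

Evaluate each candidate on input A=0, B=0, C=0, D=0:
  M5 stuck-at-0: M1=1, M2=0, M3=0, M4=0, M5=0 [stuck-at-0], M6=1 → Y1=0, Y2=1 — eliminated
  M5 inverted output: M1=1, M2=0, M3=0, M4=0, M5=1 [inverted output], M6=1 → Y1=1, Y2=1 — matches
Only M5 inverted output reproduces the observed Y1=1, Y2=1.

M5 inverted output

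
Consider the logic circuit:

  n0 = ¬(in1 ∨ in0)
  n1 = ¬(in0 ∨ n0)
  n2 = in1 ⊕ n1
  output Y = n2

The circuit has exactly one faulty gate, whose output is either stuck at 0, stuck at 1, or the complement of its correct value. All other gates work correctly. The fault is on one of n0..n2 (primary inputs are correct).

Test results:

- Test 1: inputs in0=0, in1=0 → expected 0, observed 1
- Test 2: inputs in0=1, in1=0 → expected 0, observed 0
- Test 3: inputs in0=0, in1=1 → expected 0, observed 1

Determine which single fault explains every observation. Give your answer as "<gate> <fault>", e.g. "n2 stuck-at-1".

n0 inverted output

Fault-free values for test 1 (in0=0, in1=0): n0=1, n1=0, n2=0, giving Y=0. Observed 1.
Test 1: faults giving observed 1 are {n0 stuck-at-0, n0 inverted output, n1 stuck-at-1, n1 inverted output, n2 stuck-at-1, n2 inverted output}.
Test 2 (in0=1, in1=0): fault-free n0=0, n1=0, n2=0 → 0; observed 0. Eliminates n1 stuck-at-1, n1 inverted output, n2 stuck-at-1, n2 inverted output.
Test 3 (in0=0, in1=1): fault-free n0=0, n1=1, n2=0 → 0; observed 1. Eliminates n0 stuck-at-0.
Only n0 inverted output is consistent with every test.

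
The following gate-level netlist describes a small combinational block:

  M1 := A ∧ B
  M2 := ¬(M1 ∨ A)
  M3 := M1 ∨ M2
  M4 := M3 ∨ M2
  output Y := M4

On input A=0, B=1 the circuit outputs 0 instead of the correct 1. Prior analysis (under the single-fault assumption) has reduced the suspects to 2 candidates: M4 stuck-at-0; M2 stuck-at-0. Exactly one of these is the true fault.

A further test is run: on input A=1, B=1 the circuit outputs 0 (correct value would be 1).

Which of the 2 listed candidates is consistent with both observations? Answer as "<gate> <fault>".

Evaluate each candidate on input A=1, B=1:
  M4 stuck-at-0: M1=1, M2=0, M3=1, M4=0 [stuck-at-0] → 0 — matches
  M2 stuck-at-0: M1=1, M2=0 [stuck-at-0], M3=1, M4=1 → 1 — eliminated
Only M4 stuck-at-0 reproduces the observed 0.

M4 stuck-at-0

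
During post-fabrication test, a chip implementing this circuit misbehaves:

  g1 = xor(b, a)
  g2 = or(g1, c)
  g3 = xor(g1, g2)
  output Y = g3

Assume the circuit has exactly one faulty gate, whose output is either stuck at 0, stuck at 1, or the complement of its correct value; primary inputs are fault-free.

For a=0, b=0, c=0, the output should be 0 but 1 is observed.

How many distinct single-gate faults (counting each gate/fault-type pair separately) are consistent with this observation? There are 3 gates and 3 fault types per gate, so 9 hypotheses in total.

Fault-free: g1=0, g2=0, g3=0 → 0. Observed 1.
  g1 stuck-at-0: output 0 ✗
  g1 stuck-at-1: output 0 ✗
  g1 inverted output: output 0 ✗
  g2 stuck-at-0: output 0 ✗
  g2 stuck-at-1: output 1 ✓
  g2 inverted output: output 1 ✓
  g3 stuck-at-0: output 0 ✗
  g3 stuck-at-1: output 1 ✓
  g3 inverted output: output 1 ✓
Consistent faults: {g2 stuck-at-1, g2 inverted output, g3 stuck-at-1, g3 inverted output} — 4 in all.

4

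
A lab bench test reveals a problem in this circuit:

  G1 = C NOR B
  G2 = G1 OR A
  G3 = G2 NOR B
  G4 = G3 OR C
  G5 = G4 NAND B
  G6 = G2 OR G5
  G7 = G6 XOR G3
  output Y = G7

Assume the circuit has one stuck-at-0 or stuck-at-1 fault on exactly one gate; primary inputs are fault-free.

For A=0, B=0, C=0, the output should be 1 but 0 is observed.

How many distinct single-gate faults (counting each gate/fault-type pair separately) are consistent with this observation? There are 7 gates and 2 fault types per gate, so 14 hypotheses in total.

Fault-free: G1=1, G2=1, G3=0, G4=0, G5=1, G6=1, G7=1 → 1. Observed 0.
  G1 stuck-at-0: output 0 ✓
  G1 stuck-at-1: output 1 ✗
  G2 stuck-at-0: output 0 ✓
  G2 stuck-at-1: output 1 ✗
  G3 stuck-at-0: output 1 ✗
  G3 stuck-at-1: output 0 ✓
  G4 stuck-at-0: output 1 ✗
  G4 stuck-at-1: output 1 ✗
  G5 stuck-at-0: output 1 ✗
  G5 stuck-at-1: output 1 ✗
  G6 stuck-at-0: output 0 ✓
  G6 stuck-at-1: output 1 ✗
  G7 stuck-at-0: output 0 ✓
  G7 stuck-at-1: output 1 ✗
Consistent faults: {G1 stuck-at-0, G2 stuck-at-0, G3 stuck-at-1, G6 stuck-at-0, G7 stuck-at-0} — 5 in all.

5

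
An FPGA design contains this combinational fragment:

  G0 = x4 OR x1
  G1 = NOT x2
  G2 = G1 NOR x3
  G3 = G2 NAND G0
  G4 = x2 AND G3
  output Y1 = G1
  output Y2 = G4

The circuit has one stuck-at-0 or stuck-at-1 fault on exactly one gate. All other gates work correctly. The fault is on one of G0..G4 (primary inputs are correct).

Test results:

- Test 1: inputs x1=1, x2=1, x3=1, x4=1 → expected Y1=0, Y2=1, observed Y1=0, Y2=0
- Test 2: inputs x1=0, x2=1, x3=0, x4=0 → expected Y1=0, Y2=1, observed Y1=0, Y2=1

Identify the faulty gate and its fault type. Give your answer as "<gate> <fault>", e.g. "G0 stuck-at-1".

G2 stuck-at-1

Fault-free values for test 1 (x1=1, x2=1, x3=1, x4=1): G0=1, G1=0, G2=0, G3=1, G4=1, giving Y1=0, Y2=1. Observed Y1=0, Y2=0.
Test 1: faults giving observed Y1=0, Y2=0 are {G2 stuck-at-1, G3 stuck-at-0, G4 stuck-at-0}.
Test 2 (x1=0, x2=1, x3=0, x4=0): fault-free G0=0, G1=0, G2=1, G3=1, G4=1 → Y1=0, Y2=1; observed Y1=0, Y2=1. Eliminates G3 stuck-at-0, G4 stuck-at-0.
Only G2 stuck-at-1 is consistent with every test.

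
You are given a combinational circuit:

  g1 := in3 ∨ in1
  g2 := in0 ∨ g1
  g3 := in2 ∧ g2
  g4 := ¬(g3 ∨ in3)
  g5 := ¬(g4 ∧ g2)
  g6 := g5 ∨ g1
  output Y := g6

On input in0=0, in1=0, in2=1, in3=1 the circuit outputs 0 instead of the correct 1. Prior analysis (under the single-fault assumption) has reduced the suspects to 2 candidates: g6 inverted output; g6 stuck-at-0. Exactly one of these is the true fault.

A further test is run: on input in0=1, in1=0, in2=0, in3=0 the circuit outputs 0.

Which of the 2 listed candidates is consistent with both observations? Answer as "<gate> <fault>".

Evaluate each candidate on input in0=1, in1=0, in2=0, in3=0:
  g6 inverted output: g1=0, g2=1, g3=0, g4=1, g5=0, g6=1 [inverted output] → 1 — eliminated
  g6 stuck-at-0: g1=0, g2=1, g3=0, g4=1, g5=0, g6=0 [stuck-at-0] → 0 — matches
Only g6 stuck-at-0 reproduces the observed 0.

g6 stuck-at-0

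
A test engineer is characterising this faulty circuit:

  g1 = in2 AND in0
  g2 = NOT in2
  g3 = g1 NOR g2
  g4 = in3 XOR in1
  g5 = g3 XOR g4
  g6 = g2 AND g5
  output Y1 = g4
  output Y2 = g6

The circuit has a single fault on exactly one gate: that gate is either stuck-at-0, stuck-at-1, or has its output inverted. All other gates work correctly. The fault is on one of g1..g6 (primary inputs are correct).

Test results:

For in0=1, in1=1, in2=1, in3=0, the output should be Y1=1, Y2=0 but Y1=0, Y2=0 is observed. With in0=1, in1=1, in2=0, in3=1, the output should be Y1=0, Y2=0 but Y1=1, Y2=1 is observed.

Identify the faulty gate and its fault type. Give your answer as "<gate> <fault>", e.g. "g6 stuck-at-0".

g4 inverted output

Fault-free values for test 1 (in0=1, in1=1, in2=1, in3=0): g1=1, g2=0, g3=0, g4=1, g5=1, g6=0, giving Y1=1, Y2=0. Observed Y1=0, Y2=0.
Test 1: faults giving observed Y1=0, Y2=0 are {g4 stuck-at-0, g4 inverted output}.
Test 2 (in0=1, in1=1, in2=0, in3=1): fault-free g1=0, g2=1, g3=0, g4=0, g5=0, g6=0 → Y1=0, Y2=0; observed Y1=1, Y2=1. Eliminates g4 stuck-at-0.
Only g4 inverted output is consistent with every test.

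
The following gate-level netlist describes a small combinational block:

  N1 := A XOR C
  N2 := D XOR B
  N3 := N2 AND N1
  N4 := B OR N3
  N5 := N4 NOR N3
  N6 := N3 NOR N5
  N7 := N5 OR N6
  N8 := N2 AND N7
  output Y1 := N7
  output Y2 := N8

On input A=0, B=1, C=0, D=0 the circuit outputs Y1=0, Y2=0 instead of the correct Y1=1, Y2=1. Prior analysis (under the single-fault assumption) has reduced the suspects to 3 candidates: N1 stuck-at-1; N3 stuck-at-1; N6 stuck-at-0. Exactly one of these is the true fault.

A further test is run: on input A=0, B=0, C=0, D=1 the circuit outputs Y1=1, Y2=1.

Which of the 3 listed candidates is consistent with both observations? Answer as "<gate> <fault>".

N6 stuck-at-0

Evaluate each candidate on input A=0, B=0, C=0, D=1:
  N1 stuck-at-1: N1=1 [stuck-at-1], N2=1, N3=1, N4=1, N5=0, N6=0, N7=0, N8=0 → Y1=0, Y2=0 — eliminated
  N3 stuck-at-1: N1=0, N2=1, N3=1 [stuck-at-1], N4=1, N5=0, N6=0, N7=0, N8=0 → Y1=0, Y2=0 — eliminated
  N6 stuck-at-0: N1=0, N2=1, N3=0, N4=0, N5=1, N6=0 [stuck-at-0], N7=1, N8=1 → Y1=1, Y2=1 — matches
Only N6 stuck-at-0 reproduces the observed Y1=1, Y2=1.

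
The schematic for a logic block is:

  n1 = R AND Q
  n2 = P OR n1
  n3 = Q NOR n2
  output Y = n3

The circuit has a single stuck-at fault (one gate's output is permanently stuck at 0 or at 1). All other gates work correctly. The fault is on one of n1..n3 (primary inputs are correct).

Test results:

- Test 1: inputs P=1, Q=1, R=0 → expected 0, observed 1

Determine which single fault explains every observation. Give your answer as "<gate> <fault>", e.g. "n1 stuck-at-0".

Fault-free values for test 1 (P=1, Q=1, R=0): n1=0, n2=1, n3=0, giving Y=0. Observed 1.
Test 1: faults giving observed 1 are {n3 stuck-at-1}.
Only n3 stuck-at-1 is consistent with every test.

n3 stuck-at-1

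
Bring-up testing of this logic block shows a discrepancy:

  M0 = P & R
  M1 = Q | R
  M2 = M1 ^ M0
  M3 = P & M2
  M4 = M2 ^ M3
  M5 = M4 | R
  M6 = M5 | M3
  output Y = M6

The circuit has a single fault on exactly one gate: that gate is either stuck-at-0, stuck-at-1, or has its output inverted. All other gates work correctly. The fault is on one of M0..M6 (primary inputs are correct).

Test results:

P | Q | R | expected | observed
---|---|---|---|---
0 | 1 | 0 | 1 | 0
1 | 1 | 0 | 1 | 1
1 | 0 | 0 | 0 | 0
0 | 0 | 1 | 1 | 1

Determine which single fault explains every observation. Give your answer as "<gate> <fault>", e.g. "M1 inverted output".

Fault-free values for test 1 (P=0, Q=1, R=0): M0=0, M1=1, M2=1, M3=0, M4=1, M5=1, M6=1, giving Y=1. Observed 0.
Test 1: faults giving observed 0 are {M0 stuck-at-1, M0 inverted output, M1 stuck-at-0, M1 inverted output, M2 stuck-at-0, M2 inverted output, M4 stuck-at-0, M4 inverted output, M5 stuck-at-0, M5 inverted output, M6 stuck-at-0, M6 inverted output}.
Test 2 (P=1, Q=1, R=0): fault-free M0=0, M1=1, M2=1, M3=1, M4=0, M5=0, M6=1 → 1; observed 1. Eliminates M0 stuck-at-1, M0 inverted output, M1 stuck-at-0, M1 inverted output, M2 stuck-at-0, M2 inverted output, M6 stuck-at-0, M6 inverted output.
Test 3 (P=1, Q=0, R=0): fault-free M0=0, M1=0, M2=0, M3=0, M4=0, M5=0, M6=0 → 0; observed 0. Eliminates M4 inverted output, M5 inverted output.
Test 4 (P=0, Q=0, R=1): fault-free M0=0, M1=1, M2=1, M3=0, M4=1, M5=1, M6=1 → 1; observed 1. Eliminates M5 stuck-at-0.
Only M4 stuck-at-0 is consistent with every test.

M4 stuck-at-0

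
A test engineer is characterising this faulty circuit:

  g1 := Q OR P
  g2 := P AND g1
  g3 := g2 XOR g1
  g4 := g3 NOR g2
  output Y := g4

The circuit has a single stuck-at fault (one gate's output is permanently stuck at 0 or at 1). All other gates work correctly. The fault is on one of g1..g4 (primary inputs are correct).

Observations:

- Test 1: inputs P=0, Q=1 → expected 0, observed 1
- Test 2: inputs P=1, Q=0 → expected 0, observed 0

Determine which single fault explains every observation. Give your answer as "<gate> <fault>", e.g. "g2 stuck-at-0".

g3 stuck-at-0

Fault-free values for test 1 (P=0, Q=1): g1=1, g2=0, g3=1, g4=0, giving Y=0. Observed 1.
Test 1: faults giving observed 1 are {g1 stuck-at-0, g3 stuck-at-0, g4 stuck-at-1}.
Test 2 (P=1, Q=0): fault-free g1=1, g2=1, g3=0, g4=0 → 0; observed 0. Eliminates g1 stuck-at-0, g4 stuck-at-1.
Only g3 stuck-at-0 is consistent with every test.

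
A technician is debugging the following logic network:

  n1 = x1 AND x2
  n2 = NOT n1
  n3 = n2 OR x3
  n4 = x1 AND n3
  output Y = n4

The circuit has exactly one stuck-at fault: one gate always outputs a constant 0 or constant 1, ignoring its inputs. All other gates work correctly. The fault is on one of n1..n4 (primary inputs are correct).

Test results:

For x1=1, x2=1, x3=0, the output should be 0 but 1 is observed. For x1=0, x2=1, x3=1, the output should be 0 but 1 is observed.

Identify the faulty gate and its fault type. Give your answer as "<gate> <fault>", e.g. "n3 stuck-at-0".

Fault-free values for test 1 (x1=1, x2=1, x3=0): n1=1, n2=0, n3=0, n4=0, giving Y=0. Observed 1.
Test 1: faults giving observed 1 are {n1 stuck-at-0, n2 stuck-at-1, n3 stuck-at-1, n4 stuck-at-1}.
Test 2 (x1=0, x2=1, x3=1): fault-free n1=0, n2=1, n3=1, n4=0 → 0; observed 1. Eliminates n1 stuck-at-0, n2 stuck-at-1, n3 stuck-at-1.
Only n4 stuck-at-1 is consistent with every test.

n4 stuck-at-1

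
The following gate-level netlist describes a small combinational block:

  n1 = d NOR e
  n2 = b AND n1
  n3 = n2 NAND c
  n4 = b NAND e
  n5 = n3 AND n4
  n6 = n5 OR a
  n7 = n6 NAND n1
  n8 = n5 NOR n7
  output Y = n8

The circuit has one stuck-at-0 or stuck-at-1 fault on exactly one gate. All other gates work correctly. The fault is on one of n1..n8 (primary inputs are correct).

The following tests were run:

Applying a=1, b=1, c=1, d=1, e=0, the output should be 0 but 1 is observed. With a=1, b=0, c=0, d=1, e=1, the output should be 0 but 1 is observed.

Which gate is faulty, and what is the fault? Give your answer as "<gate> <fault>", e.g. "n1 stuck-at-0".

Fault-free values for test 1 (a=1, b=1, c=1, d=1, e=0): n1=0, n2=0, n3=1, n4=1, n5=1, n6=1, n7=1, n8=0, giving Y=0. Observed 1.
Test 1: faults giving observed 1 are {n1 stuck-at-1, n8 stuck-at-1}.
Test 2 (a=1, b=0, c=0, d=1, e=1): fault-free n1=0, n2=0, n3=1, n4=1, n5=1, n6=1, n7=1, n8=0 → 0; observed 1. Eliminates n1 stuck-at-1.
Only n8 stuck-at-1 is consistent with every test.

n8 stuck-at-1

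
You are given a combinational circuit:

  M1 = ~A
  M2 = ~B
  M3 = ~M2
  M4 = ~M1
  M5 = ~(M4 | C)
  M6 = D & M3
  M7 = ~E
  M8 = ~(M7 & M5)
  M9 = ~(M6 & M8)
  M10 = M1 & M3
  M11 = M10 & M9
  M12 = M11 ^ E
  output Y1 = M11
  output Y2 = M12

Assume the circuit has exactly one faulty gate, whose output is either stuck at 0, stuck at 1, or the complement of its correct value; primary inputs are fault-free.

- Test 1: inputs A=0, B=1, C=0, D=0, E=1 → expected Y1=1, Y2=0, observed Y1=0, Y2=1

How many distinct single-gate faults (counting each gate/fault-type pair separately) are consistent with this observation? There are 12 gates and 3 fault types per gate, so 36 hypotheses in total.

Fault-free: M1=1, M2=0, M3=1, M4=0, M5=1, M6=0, M7=0, M8=1, M9=1, M10=1, M11=1, M12=0 → Y1=1, Y2=0. Observed Y1=0, Y2=1.
  M1: stuck-at-0, inverted output ✓; others ✗
  M2: stuck-at-1, inverted output ✓; others ✗
  M3: stuck-at-0, inverted output ✓; others ✗
  M4: none of the 3 fault types match ✗
  M5: none of the 3 fault types match ✗
  M6: stuck-at-1, inverted output ✓; others ✗
  M7: none of the 3 fault types match ✗
  M8: none of the 3 fault types match ✗
  M9: stuck-at-0, inverted output ✓; others ✗
  M10: stuck-at-0, inverted output ✓; others ✗
  M11: stuck-at-0, inverted output ✓; others ✗
  M12: none of the 3 fault types match ✗
Consistent faults: {M1 stuck-at-0, M1 inverted output, M2 stuck-at-1, M2 inverted output, M3 stuck-at-0, M3 inverted output, M6 stuck-at-1, M6 inverted output, M9 stuck-at-0, M9 inverted output, M10 stuck-at-0, M10 inverted output, M11 stuck-at-0, M11 inverted output} — 14 in all.

14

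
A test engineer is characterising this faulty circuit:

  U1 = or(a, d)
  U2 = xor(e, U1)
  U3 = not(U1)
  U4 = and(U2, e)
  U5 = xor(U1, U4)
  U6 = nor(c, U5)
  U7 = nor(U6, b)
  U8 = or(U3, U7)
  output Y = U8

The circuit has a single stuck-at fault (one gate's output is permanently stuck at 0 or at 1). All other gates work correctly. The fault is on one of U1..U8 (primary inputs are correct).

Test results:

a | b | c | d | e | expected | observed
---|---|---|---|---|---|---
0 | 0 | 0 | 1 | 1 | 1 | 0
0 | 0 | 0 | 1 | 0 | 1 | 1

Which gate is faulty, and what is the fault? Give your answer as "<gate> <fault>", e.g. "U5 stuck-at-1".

U2 stuck-at-1

Fault-free values for test 1 (a=0, b=0, c=0, d=1, e=1): U1=1, U2=0, U3=0, U4=0, U5=1, U6=0, U7=1, U8=1, giving Y=1. Observed 0.
Test 1: faults giving observed 0 are {U2 stuck-at-1, U4 stuck-at-1, U5 stuck-at-0, U6 stuck-at-1, U7 stuck-at-0, U8 stuck-at-0}.
Test 2 (a=0, b=0, c=0, d=1, e=0): fault-free U1=1, U2=1, U3=0, U4=0, U5=1, U6=0, U7=1, U8=1 → 1; observed 1. Eliminates U4 stuck-at-1, U5 stuck-at-0, U6 stuck-at-1, U7 stuck-at-0, U8 stuck-at-0.
Only U2 stuck-at-1 is consistent with every test.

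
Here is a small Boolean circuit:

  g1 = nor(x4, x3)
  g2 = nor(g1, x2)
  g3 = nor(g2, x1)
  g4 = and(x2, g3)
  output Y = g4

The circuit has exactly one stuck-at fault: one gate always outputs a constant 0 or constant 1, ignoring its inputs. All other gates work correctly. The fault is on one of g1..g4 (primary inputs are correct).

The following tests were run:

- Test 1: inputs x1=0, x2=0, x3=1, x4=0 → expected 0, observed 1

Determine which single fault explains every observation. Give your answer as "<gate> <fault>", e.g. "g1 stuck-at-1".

Fault-free values for test 1 (x1=0, x2=0, x3=1, x4=0): g1=0, g2=1, g3=0, g4=0, giving Y=0. Observed 1.
Test 1: faults giving observed 1 are {g4 stuck-at-1}.
Only g4 stuck-at-1 is consistent with every test.

g4 stuck-at-1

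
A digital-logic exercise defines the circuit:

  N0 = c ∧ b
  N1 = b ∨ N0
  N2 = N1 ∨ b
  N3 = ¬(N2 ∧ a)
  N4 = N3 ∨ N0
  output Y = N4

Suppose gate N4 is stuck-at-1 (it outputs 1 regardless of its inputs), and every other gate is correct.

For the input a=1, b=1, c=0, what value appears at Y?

1

Propagate with N4 forced: N0=0, N1=1, N2=1, N3=0, N4=1 [stuck-at-1].
So Y = 1. (Without the fault it would be 0.)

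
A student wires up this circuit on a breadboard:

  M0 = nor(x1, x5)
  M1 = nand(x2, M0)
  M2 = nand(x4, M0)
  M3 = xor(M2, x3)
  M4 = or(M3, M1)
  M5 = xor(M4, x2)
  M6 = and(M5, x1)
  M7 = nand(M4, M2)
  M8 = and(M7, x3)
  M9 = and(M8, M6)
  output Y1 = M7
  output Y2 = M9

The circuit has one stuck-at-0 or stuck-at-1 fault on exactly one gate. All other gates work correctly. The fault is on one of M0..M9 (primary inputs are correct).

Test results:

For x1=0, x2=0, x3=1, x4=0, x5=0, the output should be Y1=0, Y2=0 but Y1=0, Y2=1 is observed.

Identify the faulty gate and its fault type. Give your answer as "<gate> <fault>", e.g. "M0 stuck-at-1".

M9 stuck-at-1

Fault-free values for test 1 (x1=0, x2=0, x3=1, x4=0, x5=0): M0=1, M1=1, M2=1, M3=0, M4=1, M5=1, M6=0, M7=0, M8=0, M9=0, giving Y1=0, Y2=0. Observed Y1=0, Y2=1.
Test 1: faults giving observed Y1=0, Y2=1 are {M9 stuck-at-1}.
Only M9 stuck-at-1 is consistent with every test.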